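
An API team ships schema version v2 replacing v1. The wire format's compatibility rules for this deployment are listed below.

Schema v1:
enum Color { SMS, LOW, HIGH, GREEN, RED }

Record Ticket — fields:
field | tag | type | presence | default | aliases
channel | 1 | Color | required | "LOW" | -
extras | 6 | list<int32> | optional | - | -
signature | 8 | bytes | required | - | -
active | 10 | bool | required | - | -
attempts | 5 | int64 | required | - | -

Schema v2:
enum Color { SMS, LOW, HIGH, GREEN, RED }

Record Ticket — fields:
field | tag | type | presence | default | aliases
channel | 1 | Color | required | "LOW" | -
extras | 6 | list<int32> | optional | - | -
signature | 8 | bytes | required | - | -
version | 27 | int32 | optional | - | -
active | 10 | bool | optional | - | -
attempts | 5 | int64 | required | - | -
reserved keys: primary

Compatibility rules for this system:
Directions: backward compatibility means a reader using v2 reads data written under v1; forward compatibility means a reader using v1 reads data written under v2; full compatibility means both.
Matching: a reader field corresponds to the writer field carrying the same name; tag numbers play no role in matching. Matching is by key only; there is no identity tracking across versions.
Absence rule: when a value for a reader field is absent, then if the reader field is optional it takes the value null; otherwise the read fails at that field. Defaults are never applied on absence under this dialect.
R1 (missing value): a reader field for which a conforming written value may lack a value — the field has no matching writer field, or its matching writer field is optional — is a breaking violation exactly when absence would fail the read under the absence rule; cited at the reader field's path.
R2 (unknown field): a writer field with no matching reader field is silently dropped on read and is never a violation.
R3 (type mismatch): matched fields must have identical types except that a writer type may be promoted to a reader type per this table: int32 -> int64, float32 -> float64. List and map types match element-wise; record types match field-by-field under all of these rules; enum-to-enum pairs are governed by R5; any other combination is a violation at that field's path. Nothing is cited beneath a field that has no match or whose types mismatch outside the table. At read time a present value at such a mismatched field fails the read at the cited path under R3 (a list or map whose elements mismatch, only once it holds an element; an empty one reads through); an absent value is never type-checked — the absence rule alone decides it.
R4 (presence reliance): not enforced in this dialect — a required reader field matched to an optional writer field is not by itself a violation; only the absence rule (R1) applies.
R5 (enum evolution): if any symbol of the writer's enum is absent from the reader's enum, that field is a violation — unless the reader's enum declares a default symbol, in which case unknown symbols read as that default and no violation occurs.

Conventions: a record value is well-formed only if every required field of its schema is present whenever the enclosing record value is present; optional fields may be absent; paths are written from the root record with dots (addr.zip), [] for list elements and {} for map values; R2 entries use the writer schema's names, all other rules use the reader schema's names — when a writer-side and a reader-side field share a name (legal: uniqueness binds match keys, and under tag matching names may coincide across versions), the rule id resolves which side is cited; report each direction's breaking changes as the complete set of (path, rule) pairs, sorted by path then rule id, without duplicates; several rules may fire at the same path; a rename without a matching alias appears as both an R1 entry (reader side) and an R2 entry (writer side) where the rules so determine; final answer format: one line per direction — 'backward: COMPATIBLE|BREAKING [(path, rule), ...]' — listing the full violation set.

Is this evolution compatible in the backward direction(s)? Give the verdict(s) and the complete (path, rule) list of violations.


arrows below run writer -> reader for Ticket
backward on Ticket — v2 reading data written by v1:
  channel <- channel (Color -> Color, writer required)
  extras <- extras (list<int32> -> list<int32>, writer optional)
  signature <- signature (bytes -> bytes, writer required)
  version: no writer match
  active <- active (bool -> bool, writer required)
  attempts <- attempts (int64 -> int64, writer required)
  => backward verdict for Ticket: COMPATIBLE, no violations
ruling out the remaining Ticket differences:
  field active in record Ticket: required changed to optional -> its effect on Ticket is confined to the forward direction, not asked
  added field version to record Ticket: optional int32, tag 27 (in v2 it sits immediately before active) -> inert for the asked Ticket verdict: nothing fires

backward: COMPATIBLE []


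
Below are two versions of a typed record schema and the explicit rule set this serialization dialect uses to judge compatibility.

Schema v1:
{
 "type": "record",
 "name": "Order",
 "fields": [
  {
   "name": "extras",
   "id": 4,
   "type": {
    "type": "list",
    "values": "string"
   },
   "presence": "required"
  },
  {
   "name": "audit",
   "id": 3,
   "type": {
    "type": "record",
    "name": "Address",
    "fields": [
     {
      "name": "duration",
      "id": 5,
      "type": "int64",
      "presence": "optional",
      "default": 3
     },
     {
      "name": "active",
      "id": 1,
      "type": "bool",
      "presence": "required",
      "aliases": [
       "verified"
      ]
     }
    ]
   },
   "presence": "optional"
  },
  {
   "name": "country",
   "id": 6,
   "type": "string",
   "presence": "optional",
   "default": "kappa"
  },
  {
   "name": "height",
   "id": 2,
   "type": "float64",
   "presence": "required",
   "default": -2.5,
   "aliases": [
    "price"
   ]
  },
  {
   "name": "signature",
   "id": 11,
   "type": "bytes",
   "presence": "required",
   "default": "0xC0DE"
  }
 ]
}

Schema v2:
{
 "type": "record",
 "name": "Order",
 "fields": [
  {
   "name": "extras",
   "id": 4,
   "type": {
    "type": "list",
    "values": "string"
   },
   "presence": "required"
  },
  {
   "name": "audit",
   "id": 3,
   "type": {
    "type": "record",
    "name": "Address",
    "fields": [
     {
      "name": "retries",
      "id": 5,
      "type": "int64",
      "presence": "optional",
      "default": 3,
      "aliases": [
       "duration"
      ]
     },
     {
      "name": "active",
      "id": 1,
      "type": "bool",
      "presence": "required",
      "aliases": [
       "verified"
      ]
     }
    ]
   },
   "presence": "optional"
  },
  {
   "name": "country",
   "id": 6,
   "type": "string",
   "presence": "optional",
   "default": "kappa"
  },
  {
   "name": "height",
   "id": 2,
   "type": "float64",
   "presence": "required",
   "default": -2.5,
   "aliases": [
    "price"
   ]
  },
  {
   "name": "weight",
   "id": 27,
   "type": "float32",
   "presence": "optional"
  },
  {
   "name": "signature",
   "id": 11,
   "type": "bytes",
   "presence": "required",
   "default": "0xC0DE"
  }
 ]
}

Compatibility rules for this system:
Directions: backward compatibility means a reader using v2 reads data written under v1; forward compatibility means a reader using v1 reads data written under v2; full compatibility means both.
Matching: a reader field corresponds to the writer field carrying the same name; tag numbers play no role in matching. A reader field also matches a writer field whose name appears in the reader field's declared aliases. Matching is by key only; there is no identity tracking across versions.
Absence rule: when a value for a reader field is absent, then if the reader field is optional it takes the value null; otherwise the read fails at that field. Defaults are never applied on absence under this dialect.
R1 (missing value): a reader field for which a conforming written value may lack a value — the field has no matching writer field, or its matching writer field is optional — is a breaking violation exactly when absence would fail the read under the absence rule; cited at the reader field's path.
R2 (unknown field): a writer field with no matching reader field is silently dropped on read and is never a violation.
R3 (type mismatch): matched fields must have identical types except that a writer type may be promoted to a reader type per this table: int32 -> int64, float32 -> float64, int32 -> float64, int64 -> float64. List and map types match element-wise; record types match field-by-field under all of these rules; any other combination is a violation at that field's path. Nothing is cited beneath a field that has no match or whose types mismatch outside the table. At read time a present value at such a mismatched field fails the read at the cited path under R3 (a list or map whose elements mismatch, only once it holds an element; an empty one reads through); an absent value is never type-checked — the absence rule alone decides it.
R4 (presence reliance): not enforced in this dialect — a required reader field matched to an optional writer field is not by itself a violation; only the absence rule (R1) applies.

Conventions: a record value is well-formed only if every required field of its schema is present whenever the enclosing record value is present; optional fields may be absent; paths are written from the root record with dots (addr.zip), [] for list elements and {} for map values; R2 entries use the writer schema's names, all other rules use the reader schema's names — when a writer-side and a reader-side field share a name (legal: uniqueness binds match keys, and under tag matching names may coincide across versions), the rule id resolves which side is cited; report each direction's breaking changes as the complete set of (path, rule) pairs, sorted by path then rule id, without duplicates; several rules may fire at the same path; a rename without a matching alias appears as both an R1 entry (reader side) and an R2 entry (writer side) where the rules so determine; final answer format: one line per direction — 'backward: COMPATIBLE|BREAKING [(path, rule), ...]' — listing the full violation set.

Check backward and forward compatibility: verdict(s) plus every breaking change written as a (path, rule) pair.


each type pair in Order: writer, then reader
backward on Order — v2 reading data written by v1:
  extras: paired with writer extras (list<string> -> list<string>; writer required)
  audit: paired with writer audit (Address -> Address; writer optional)
  country: paired with writer country (string -> string; writer optional)
  height: paired with writer height (float64 -> float64; writer required)
  weight has no writer counterpart
  signature: paired with writer signature (bytes -> bytes; writer required)
  audit.retries: paired with writer audit.duration (int64 -> int64; writer optional)
  audit.active: paired with writer audit.active (bool -> bool; writer required)
  nothing fires on Order: backward is COMPATIBLE
forward on Order — v1 reading data written by v2:
  extras: paired with writer extras (list<string> -> list<string>; writer required)
  audit: paired with writer audit (Address -> Address; writer optional)
  country: paired with writer country (string -> string; writer optional)
  height: paired with writer height (float64 -> float64; writer required)
  signature: paired with writer signature (bytes -> bytes; writer required)
  writer field weight has no reader counterpart
  audit.duration has no writer counterpart
  audit.active: paired with writer audit.active (bool -> bool; writer required)
  writer field audit.retries has no reader counterpart
  nothing fires on Order: forward is COMPATIBLE

backward: COMPATIBLE []; forward: COMPATIBLE []


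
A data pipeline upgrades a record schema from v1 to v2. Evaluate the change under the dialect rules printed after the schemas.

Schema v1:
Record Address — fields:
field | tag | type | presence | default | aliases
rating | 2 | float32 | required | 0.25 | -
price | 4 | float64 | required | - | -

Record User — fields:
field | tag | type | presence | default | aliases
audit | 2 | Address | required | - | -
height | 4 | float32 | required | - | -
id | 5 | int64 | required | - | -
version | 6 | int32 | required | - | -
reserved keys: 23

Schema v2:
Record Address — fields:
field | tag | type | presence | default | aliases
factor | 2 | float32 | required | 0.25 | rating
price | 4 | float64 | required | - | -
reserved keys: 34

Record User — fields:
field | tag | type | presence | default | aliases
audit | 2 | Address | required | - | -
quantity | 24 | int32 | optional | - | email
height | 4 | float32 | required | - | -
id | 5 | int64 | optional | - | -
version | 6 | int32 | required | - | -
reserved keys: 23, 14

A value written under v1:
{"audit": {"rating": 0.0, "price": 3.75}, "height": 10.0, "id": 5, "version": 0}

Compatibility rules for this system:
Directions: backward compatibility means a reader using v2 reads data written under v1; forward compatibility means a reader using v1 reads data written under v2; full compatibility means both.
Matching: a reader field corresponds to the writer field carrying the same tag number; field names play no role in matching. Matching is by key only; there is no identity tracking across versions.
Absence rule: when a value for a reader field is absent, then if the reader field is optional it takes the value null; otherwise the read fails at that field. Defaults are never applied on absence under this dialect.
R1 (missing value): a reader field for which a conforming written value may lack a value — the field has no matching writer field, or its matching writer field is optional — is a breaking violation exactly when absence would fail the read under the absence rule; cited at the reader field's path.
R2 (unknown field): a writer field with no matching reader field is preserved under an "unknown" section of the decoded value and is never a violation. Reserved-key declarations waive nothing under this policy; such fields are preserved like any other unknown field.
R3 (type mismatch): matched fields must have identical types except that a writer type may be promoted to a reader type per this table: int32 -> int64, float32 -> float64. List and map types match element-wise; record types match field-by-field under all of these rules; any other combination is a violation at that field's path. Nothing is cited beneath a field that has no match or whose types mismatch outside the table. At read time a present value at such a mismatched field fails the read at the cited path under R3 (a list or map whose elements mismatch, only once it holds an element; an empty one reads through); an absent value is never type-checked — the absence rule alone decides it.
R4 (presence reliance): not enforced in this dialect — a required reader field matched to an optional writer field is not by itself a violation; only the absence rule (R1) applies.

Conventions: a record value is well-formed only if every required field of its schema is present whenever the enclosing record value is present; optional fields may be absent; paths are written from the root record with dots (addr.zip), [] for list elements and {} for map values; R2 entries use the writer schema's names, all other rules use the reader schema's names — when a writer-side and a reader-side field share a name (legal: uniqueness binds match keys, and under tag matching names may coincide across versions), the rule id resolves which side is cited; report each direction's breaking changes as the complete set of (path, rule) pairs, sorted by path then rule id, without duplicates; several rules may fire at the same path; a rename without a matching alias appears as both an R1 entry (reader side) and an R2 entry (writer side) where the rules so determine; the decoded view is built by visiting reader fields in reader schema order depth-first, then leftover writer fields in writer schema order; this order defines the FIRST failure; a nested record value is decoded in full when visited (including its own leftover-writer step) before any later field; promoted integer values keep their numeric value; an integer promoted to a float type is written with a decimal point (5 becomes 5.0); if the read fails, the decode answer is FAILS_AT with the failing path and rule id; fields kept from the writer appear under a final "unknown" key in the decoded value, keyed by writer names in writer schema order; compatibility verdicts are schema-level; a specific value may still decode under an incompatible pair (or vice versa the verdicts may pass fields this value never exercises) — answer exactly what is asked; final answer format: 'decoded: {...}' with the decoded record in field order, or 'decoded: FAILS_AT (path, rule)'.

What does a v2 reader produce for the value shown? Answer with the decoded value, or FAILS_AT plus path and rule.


decoded: {"audit": {"factor": 0.0, "price": 3.75}, "quantity": null, "height": 10.0, "id": 5, "version": 0}

arrows below run writer -> reader for User
decode (reader v2):
  audit.factor := 0.0 (from writer rating)
  audit.price := 3.75
  quantity := null (absent, optional -> null)
  height := 10.0
  id := 5
  version := 0
  => decoded: {"audit": {"factor": 0.0, "price": 3.75}, "quantity": null, "height": 10.0, "id": 5, "version": 0}
diffs on User not affecting the asked answer:
  field id in record User: required changed to optional -> affects the rule determinations only; this particular User value decodes identically


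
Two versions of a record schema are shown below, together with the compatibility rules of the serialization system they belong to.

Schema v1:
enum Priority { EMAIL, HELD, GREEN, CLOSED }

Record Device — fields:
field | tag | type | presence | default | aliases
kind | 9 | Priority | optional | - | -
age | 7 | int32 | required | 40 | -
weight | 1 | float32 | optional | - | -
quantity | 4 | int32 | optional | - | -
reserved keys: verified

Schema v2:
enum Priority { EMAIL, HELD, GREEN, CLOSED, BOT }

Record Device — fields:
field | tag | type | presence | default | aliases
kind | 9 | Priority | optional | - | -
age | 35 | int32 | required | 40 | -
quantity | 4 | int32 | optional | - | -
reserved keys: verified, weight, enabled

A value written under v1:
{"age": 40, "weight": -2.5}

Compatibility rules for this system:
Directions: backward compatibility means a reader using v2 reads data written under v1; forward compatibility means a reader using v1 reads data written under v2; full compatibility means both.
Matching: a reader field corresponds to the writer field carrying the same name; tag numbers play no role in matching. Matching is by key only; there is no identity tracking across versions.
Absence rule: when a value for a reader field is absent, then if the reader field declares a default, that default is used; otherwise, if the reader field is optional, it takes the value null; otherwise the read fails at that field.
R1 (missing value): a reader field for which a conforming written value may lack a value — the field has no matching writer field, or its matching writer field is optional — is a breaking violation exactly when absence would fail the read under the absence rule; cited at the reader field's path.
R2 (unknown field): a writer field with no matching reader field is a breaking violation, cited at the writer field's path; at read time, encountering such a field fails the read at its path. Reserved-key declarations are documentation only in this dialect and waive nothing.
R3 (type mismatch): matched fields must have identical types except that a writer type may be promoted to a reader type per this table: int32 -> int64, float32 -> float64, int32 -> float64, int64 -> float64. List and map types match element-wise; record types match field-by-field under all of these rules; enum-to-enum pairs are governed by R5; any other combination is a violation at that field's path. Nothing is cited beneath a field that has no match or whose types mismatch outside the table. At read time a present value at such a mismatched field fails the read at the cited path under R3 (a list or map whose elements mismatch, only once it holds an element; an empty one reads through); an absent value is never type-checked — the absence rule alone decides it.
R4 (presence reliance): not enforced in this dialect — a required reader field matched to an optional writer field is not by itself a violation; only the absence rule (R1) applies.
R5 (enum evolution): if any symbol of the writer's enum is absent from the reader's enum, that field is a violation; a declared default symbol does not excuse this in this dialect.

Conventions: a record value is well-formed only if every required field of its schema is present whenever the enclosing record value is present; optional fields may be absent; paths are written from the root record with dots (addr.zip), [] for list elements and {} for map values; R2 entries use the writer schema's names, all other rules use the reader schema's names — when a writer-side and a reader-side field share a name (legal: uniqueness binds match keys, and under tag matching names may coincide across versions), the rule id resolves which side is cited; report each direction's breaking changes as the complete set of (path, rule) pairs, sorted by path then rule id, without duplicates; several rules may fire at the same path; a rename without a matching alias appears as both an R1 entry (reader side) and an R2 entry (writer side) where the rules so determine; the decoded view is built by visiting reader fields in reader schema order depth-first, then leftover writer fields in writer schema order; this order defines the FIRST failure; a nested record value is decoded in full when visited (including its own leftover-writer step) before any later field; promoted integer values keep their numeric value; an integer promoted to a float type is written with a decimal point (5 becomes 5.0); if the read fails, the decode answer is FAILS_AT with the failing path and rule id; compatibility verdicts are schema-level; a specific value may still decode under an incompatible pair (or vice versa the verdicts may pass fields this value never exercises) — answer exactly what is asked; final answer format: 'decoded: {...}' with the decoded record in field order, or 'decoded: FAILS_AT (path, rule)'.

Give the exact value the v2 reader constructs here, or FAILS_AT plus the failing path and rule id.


each type pair in Device: writer, then reader
decode walk for Device under reader schema v2:
  kind := null (not supplied -> null)
  age := 40
  quantity := null (not supplied -> null)
  read fails at weight under R2 (unknown field)
  => FAILS_AT (weight, R2)
remaining Device differences; none change what is asked:
  enum Priority (field kind in record Device): symbol BOT added -> shifts the Device verdicts, not this decode
  field age in record Device: tag 7 changed to 35 -> inert under this dialect — no rule fires on Device and the result does not move

decoded: FAILS_AT (weight, R2)


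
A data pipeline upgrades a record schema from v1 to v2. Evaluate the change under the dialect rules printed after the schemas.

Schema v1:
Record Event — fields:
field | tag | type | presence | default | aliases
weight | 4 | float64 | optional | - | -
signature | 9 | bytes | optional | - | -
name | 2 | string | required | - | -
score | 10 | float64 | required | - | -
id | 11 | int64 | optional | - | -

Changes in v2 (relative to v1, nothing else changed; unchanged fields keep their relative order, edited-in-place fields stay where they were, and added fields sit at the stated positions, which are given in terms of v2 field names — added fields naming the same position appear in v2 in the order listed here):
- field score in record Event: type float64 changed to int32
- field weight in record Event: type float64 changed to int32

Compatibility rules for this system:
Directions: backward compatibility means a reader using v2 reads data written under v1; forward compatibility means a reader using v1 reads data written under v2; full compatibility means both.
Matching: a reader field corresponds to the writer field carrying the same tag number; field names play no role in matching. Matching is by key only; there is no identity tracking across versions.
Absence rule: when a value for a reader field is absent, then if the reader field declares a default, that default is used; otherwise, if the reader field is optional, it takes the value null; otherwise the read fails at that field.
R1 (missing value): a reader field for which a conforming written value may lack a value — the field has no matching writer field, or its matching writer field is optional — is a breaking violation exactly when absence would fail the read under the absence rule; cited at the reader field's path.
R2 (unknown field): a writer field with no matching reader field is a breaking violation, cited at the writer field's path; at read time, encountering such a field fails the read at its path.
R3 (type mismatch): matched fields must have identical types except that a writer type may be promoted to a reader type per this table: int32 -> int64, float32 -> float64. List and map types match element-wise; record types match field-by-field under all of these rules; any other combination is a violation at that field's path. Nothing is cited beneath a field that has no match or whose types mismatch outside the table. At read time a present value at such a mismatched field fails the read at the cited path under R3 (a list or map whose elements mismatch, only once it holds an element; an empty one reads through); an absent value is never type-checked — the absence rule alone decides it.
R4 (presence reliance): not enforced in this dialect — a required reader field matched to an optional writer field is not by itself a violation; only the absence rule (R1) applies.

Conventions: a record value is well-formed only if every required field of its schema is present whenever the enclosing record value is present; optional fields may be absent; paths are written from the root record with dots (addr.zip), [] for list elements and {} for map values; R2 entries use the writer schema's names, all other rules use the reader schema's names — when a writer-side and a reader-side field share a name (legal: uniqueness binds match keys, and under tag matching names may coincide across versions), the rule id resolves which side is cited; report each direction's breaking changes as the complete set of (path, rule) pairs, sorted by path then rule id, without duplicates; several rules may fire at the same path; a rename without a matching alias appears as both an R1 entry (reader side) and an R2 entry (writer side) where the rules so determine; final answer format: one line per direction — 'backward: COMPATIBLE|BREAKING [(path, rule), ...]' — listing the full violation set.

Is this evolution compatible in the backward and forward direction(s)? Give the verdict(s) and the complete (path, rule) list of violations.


each type pair in Event: writer, then reader
backward analysis of Event with v2 as reader and v1 as writer:
  writer optional, float64 -> int32: reader weight maps from writer weight
  writer optional, bytes -> bytes: reader signature maps from writer signature
  writer required, string -> string: reader name maps from writer name
  writer required, float64 -> int32: reader score maps from writer score
  writer optional, int64 -> int64: reader id maps from writer id
  violation R3 at score
  violation R3 at weight
  => 2 violation(s): backward is BREAKING for Event
forward analysis of Event with v1 as reader and v2 as writer:
  writer optional, int32 -> float64: reader weight maps from writer weight
  writer optional, bytes -> bytes: reader signature maps from writer signature
  writer required, string -> string: reader name maps from writer name
  writer required, int32 -> float64: reader score maps from writer score
  writer optional, int64 -> int64: reader id maps from writer id
  violation R3 at score
  violation R3 at weight
  => 2 violation(s): forward is BREAKING for Event

backward: BREAKING [(score, R3), (weight, R3)]; forward: BREAKING [(score, R3), (weight, R3)]


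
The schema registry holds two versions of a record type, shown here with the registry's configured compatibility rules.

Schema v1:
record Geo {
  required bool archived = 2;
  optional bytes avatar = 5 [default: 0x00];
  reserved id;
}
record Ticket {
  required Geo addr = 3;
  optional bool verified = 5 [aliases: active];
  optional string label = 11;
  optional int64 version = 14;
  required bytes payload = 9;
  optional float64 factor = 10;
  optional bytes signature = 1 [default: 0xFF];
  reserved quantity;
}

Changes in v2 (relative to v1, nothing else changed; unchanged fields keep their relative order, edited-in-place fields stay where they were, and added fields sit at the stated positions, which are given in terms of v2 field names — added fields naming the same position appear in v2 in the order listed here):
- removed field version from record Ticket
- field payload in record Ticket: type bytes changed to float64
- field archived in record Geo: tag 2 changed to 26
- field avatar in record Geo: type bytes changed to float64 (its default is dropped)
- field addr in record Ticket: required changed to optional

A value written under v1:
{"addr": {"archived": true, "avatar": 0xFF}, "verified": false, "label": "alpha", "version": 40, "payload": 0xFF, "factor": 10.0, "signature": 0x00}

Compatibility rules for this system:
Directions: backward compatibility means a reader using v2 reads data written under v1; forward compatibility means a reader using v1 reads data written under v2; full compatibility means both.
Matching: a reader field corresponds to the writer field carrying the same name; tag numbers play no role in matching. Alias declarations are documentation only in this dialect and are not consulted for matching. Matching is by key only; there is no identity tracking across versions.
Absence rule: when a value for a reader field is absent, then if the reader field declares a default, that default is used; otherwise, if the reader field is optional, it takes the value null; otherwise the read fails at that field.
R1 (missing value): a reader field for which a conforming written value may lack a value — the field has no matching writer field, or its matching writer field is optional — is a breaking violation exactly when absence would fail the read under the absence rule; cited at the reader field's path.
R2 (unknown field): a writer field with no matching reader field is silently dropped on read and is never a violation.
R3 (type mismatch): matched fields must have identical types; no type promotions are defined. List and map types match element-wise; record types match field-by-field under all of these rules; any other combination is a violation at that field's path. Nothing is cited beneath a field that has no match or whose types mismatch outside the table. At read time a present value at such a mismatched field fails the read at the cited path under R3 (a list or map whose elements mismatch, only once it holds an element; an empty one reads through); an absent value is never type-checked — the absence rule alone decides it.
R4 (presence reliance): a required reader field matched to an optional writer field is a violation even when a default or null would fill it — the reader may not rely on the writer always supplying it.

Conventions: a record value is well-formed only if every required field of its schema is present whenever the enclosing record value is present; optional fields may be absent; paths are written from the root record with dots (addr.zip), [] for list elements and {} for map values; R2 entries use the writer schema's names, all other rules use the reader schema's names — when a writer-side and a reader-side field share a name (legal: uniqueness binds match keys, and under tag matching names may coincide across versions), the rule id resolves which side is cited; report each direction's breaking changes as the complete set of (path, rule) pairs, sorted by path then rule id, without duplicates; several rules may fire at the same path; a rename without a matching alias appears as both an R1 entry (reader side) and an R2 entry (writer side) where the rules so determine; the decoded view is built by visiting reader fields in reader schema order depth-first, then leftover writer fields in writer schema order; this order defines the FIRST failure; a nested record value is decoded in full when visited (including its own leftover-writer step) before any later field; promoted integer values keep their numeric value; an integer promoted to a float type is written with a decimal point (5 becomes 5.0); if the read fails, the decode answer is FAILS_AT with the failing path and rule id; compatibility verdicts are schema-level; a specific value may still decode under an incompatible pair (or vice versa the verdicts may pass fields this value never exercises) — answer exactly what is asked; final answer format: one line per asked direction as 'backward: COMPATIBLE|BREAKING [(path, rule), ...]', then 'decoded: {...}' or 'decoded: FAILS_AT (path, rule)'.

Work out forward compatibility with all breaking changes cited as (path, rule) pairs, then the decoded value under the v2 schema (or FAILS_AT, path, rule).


forward: BREAKING [(addr, R1), (addr, R4), (addr.avatar, R3), (payload, R3)]; decoded: FAILS_AT (addr.avatar, R3)

each type pair in Ticket: writer, then reader
forward on Ticket — v1 reading data written by v2:
  addr <- addr (Geo -> Geo, writer optional)
  verified <- verified (bool -> bool, writer optional)
  label <- label (string -> string, writer optional)
  no writer field matches reader version
  payload <- payload (float64 -> bytes, writer required)
  factor <- factor (float64 -> float64, writer optional)
  signature <- signature (bytes -> bytes, writer optional)
  addr.archived <- addr.archived (bool -> bool, writer required)
  addr.avatar <- addr.avatar (float64 -> bytes, writer optional)
  R1 fires at addr
  R4 fires at addr
  R3 fires at addr.avatar
  R3 fires at payload
  forward on Ticket therefore BREAKING (4)
decode (reader v2):
  addr.archived := true
  read fails at addr.avatar under R3
  => FAILS_AT (addr.avatar, R3)
diffs on Ticket not affecting the asked answer:
  removed field version from record Ticket -> fires no rule on Ticket, leaving the asked answer as it is
  field archived in record Geo: tag 2 changed to 26 -> fires no rule on Ticket, leaving the asked answer as it is


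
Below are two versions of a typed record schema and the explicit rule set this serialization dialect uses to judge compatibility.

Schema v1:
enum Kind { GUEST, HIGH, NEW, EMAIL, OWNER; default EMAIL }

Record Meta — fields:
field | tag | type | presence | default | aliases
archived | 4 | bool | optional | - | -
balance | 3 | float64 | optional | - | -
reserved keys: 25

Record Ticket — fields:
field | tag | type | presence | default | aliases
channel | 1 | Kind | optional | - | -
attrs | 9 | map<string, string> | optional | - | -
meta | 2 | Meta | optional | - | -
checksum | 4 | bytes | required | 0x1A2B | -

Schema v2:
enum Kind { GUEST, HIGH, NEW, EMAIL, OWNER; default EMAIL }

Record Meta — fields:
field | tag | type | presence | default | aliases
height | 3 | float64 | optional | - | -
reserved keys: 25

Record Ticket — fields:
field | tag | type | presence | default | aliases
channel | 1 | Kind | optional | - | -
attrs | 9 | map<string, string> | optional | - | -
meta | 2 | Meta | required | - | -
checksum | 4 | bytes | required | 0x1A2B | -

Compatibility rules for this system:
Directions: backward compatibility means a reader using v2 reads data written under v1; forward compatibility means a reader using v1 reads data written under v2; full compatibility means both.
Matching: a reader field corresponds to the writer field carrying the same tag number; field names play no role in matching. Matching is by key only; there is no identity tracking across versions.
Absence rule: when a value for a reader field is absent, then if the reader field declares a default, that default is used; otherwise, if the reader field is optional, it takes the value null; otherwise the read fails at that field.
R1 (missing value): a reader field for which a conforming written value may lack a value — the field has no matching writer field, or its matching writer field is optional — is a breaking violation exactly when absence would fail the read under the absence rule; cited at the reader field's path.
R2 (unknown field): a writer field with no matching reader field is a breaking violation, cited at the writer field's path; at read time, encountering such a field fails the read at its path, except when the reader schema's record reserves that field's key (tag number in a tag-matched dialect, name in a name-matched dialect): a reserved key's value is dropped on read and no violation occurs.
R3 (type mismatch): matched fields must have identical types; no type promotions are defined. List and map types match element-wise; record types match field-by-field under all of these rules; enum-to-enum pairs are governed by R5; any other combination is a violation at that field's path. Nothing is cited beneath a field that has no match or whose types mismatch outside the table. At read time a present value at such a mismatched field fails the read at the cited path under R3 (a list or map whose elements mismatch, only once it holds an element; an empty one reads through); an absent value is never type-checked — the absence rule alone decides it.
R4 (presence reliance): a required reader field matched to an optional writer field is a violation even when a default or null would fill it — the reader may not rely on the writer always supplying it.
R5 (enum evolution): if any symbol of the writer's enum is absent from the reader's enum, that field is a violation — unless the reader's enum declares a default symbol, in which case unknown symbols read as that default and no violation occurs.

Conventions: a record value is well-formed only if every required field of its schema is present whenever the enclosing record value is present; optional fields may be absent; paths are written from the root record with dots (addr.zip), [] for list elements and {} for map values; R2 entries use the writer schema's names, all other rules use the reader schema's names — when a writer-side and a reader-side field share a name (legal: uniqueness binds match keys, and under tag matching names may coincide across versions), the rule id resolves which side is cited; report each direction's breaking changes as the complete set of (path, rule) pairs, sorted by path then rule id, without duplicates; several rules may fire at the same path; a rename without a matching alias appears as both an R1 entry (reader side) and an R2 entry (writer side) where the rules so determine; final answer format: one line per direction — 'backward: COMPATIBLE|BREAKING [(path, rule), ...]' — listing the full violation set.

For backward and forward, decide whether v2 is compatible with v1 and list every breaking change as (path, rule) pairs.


in Ticket below, arrows point writer -> reader
backward analysis of Ticket with v2 as reader and v1 as writer:
  channel: Kind -> Kind, writer optional; from channel
  attrs: map<string, string> -> map<string, string>, writer optional; from attrs
  meta: Meta -> Meta, writer optional; from meta
  checksum: bytes -> bytes, writer required; from checksum
  meta.height: float64 -> float64, writer optional; from meta.balance
  meta.archived (writer side), unknown to reader
  rule R1 violated at meta
  rule R4 violated at meta
  rule R2 violated at meta.archived
  backward on Ticket therefore BREAKING (3)
forward analysis of Ticket with v1 as reader and v2 as writer:
  channel: Kind -> Kind, writer optional; from channel
  attrs: map<string, string> -> map<string, string>, writer optional; from attrs
  meta: Meta -> Meta, writer required; from meta
  checksum: bytes -> bytes, writer required; from checksum
  meta.archived: no writer-side match
  meta.balance: float64 -> float64, writer optional; from meta.height
  nothing fires on Ticket: forward is COMPATIBLE

backward: BREAKING [(meta, R1), (meta, R4), (meta.archived, R2)]; forward: COMPATIBLE []
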